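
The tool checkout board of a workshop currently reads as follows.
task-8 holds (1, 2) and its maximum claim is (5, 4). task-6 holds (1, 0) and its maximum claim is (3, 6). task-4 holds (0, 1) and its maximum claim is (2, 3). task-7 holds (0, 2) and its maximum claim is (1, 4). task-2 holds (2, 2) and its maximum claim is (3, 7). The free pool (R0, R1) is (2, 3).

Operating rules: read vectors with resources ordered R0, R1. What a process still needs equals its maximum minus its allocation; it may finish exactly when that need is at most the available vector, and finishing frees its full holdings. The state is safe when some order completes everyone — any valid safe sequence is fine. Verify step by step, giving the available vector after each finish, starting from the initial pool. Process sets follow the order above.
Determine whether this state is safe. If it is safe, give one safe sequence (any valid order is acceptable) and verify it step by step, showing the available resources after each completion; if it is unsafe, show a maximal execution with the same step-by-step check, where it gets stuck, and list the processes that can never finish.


SAFE. One safe sequence: task-7, task-2, task-4, task-6, task-8.
Key observation: at task-2 the run first touches a limit — (1, 5) against (2, 5), exact on a resource it actually requests.
Walking it through:
  pool = (2, 3)
  task-7: need (1, 2) fits (2, 3); releases (0, 2), pool now (2, 5)
  task-2: need (1, 5) fits (2, 5); releases (2, 2), pool now (4, 7)
  task-4: need (2, 2) fits (4, 7); releases (0, 1), pool now (4, 8)
  task-6: need (2, 6) fits (4, 8); releases (1, 0), pool now (5, 8)
  task-8: need (4, 2) fits (5, 8); releases (1, 2), pool now (6, 10)


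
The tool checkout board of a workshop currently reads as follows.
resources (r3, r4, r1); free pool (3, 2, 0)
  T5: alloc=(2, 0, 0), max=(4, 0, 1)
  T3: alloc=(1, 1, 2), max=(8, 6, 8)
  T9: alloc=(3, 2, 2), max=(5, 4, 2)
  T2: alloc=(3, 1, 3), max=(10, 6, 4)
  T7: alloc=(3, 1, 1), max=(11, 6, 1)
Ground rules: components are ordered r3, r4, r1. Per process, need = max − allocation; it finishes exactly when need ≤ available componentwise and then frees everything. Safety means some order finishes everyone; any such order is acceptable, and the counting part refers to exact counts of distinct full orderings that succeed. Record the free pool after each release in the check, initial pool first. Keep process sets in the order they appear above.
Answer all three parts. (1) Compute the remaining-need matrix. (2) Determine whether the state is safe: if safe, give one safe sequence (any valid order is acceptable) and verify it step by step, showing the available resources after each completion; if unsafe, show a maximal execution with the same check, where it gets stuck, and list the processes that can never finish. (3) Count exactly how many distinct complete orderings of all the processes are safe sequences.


(1) Need matrix, components ordered r3, r4, r1:
  T5: (2, 0, 1)
  T3: (7, 5, 6)
  T9: (2, 2, 0)
  T2: (7, 5, 1)
  T7: (8, 5, 0)
(2) UNSAFE.
Key observation: r4 is the bottleneck — with T9, T5 done the pool holds (8, 4, 2), short of every remaining need.
A maximal execution: T9, T5 — then nothing else fits. Step-by-step check:
  pool = (3, 2, 0)
  run T9 (needs (2, 2, 0), free (3, 2, 0)); after release of (3, 2, 2) the pool is (6, 4, 2)
  run T5 (needs (2, 0, 1), free (6, 4, 2)); after release of (2, 0, 0) the pool is (8, 4, 2)
  blocked: T3 wants (7, 5, 6), pool (8, 4, 2) — not enough r4 and r1
  blocked: T2 wants (7, 5, 1), pool (8, 4, 2) — not enough r4
  blocked: T7 wants (8, 5, 0), pool (8, 4, 2) — not enough r4
Never able to finish: T3, T2 and T7.
(3) Exactly 0 of the possible complete orderings are safe sequences.


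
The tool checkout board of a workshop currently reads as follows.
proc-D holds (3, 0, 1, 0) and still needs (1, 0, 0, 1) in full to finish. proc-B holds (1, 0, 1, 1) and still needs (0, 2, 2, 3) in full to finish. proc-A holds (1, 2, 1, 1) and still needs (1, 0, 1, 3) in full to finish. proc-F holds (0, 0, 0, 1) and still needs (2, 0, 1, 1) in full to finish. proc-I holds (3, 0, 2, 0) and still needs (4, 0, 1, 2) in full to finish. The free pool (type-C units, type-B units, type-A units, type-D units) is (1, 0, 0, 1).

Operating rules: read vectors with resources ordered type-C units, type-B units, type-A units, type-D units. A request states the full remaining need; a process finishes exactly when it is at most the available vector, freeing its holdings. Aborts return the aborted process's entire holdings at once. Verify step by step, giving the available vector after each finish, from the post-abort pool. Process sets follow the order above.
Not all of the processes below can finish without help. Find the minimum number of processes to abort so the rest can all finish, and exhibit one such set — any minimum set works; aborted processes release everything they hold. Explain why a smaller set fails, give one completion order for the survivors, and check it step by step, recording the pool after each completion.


Minimum abort set: proc-B.
Key observation: the deadlocked proc-A becomes finishable only because proc-B released (1, 0, 1, 1); it completes at step 4 below.
Why nothing smaller works: aborting no one leaves the state deadlocked as given.
The survivors complete as proc-D, proc-F, proc-I, proc-A. Verifying each step (starting from the post-abort pool):
  pool = (2, 0, 1, 2)
  run proc-D (needs (1, 0, 0, 1), free (2, 0, 1, 2)); after release of (3, 0, 1, 0) the pool is (5, 0, 2, 2)
  run proc-F (needs (2, 0, 1, 1), free (5, 0, 2, 2)); after release of (0, 0, 0, 1) the pool is (5, 0, 2, 3)
  run proc-I (needs (4, 0, 1, 2), free (5, 0, 2, 3)); after release of (3, 0, 2, 0) the pool is (8, 0, 4, 3)
  run proc-A (needs (1, 0, 1, 3), free (8, 0, 4, 3)); after release of (1, 2, 1, 1) the pool is (9, 2, 5, 4)


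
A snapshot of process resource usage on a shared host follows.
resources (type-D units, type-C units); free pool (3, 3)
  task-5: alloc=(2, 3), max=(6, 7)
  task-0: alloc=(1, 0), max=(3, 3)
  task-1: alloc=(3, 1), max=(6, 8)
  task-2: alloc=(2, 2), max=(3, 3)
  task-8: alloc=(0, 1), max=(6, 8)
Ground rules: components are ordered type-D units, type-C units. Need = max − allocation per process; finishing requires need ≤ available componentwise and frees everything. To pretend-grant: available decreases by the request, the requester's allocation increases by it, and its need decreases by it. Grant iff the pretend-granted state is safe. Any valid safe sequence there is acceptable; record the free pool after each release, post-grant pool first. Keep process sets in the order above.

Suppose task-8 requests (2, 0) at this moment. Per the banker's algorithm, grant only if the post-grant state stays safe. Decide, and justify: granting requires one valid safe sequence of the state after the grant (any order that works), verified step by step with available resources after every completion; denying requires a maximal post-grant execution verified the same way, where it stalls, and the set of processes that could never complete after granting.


GRANT. The post-grant state is safe; one safe sequence: task-2, task-0, task-5, task-1, task-8.
Key observation: granting shrinks the pool to (1, 3), yet task-2 still fits and the chain goes through.
Verifying the post-grant state step by step:
  pool = (1, 3)
  run task-2 (needs (1, 1), free (1, 3)); after release of (2, 2) the pool is (3, 5)
  run task-0 (needs (2, 3), free (3, 5)); after release of (1, 0) the pool is (4, 5)
  run task-5 (needs (4, 4), free (4, 5)); after release of (2, 3) the pool is (6, 8)
  run task-1 (needs (3, 7), free (6, 8)); after release of (3, 1) the pool is (9, 9)
  run task-8 (needs (4, 7), free (9, 9)); after release of (2, 1) the pool is (11, 10)


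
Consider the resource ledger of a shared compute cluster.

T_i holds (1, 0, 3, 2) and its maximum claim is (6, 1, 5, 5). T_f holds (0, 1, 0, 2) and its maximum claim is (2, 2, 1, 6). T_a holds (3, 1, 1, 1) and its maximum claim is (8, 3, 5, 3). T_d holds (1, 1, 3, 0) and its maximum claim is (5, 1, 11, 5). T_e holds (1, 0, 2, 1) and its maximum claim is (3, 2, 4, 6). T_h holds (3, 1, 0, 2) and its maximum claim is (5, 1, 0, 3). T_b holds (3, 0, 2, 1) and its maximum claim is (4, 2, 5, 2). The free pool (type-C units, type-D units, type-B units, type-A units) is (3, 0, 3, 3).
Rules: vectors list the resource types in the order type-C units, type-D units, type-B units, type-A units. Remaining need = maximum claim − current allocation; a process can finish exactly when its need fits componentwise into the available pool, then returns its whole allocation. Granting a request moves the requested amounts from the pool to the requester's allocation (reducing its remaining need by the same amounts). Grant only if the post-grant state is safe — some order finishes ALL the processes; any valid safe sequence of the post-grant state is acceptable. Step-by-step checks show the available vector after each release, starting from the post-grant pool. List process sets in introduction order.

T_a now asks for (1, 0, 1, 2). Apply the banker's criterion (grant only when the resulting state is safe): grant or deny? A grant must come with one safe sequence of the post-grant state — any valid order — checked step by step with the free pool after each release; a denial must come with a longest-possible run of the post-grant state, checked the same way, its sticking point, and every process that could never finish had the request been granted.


GRANT: granting preserves safety; a valid post-grant sequence is T_h, T_i, T_f, T_b, T_e, T_d, T_a.
Key observation: even at the reduced pool (2, 0, 2, 1), T_h fits immediately, so safety survives the grant.
Step-by-step check of the post-grant state:
  pool = (2, 0, 2, 1)
  T_h needs (2, 0, 0, 1) <= (2, 0, 2, 1) -> finishes; pool += (3, 1, 0, 2) = (5, 1, 2, 3)
  T_i needs (5, 1, 2, 3) <= (5, 1, 2, 3) -> finishes; pool += (1, 0, 3, 2) = (6, 1, 5, 5)
  T_f needs (2, 1, 1, 4) <= (6, 1, 5, 5) -> finishes; pool += (0, 1, 0, 2) = (6, 2, 5, 7)
  T_b needs (1, 2, 3, 1) <= (6, 2, 5, 7) -> finishes; pool += (3, 0, 2, 1) = (9, 2, 7, 8)
  T_e needs (2, 2, 2, 5) <= (9, 2, 7, 8) -> finishes; pool += (1, 0, 2, 1) = (10, 2, 9, 9)
  T_d needs (4, 0, 8, 5) <= (10, 2, 9, 9) -> finishes; pool += (1, 1, 3, 0) = (11, 3, 12, 9)
  T_a needs (4, 2, 3, 0) <= (11, 3, 12, 9) -> finishes; pool += (4, 1, 2, 3) = (15, 4, 14, 12)


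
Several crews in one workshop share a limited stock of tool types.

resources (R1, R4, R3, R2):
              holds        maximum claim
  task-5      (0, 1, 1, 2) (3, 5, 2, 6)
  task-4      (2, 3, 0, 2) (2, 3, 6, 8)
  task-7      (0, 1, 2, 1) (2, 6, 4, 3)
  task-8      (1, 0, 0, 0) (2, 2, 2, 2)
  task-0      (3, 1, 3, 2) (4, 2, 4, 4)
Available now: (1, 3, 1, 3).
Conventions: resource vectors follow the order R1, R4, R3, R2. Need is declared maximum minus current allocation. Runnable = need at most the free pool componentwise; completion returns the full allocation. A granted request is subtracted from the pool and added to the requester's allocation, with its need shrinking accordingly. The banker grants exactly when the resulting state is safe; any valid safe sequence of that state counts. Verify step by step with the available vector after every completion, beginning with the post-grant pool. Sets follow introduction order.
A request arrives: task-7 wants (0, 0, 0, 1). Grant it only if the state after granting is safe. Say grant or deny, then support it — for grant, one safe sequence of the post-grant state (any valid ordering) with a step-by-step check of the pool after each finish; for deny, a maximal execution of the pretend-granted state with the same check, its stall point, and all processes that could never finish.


GRANT — the state after the grant stays safe, e.g. via task-0, task-5, task-8, task-7, task-4.
Key observation: with (1, 3, 1, 2) left after the transfer, task-0 can run at once — the state stays safe.
Verifying the post-grant state step by step:
  pool = (1, 3, 1, 2)
  task-0 needs (1, 1, 1, 2) <= (1, 3, 1, 2) -> finishes; pool += (3, 1, 3, 2) = (4, 4, 4, 4)
  task-5 needs (3, 4, 1, 4) <= (4, 4, 4, 4) -> finishes; pool += (0, 1, 1, 2) = (4, 5, 5, 6)
  task-8 needs (1, 2, 2, 2) <= (4, 5, 5, 6) -> finishes; pool += (1, 0, 0, 0) = (5, 5, 5, 6)
  task-7 needs (2, 5, 2, 1) <= (5, 5, 5, 6) -> finishes; pool += (0, 1, 2, 2) = (5, 6, 7, 8)
  task-4 needs (0, 0, 6, 6) <= (5, 6, 7, 8) -> finishes; pool += (2, 3, 0, 2) = (7, 9, 7, 10)


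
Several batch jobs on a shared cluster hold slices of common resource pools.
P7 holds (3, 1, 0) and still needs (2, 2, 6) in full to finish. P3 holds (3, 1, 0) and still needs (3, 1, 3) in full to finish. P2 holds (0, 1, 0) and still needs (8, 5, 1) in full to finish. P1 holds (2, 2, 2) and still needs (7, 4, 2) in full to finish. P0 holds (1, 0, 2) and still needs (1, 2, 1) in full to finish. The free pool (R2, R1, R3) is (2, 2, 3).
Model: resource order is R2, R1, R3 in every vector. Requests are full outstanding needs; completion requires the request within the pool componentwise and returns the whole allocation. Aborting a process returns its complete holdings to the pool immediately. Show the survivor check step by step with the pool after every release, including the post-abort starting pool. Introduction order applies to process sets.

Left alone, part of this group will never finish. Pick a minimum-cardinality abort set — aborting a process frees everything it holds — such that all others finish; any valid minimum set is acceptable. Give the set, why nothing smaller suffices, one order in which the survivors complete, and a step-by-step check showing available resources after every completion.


Minimum abort set: P7.
Key observation: P1 was stuck for good until P7 gave back (3, 1, 0); in the order shown it finishes at step 2.
Why nothing smaller works: aborting no one leaves the state deadlocked as given.
The survivors complete as P3, P1, P2, P0. Step-by-step check (starting from the post-abort pool):
  pool = (5, 3, 3)
  run P3 (needs (3, 1, 3), free (5, 3, 3)); after release of (3, 1, 0) the pool is (8, 4, 3)
  run P1 (needs (7, 4, 2), free (8, 4, 3)); after release of (2, 2, 2) the pool is (10, 6, 5)
  run P2 (needs (8, 5, 1), free (10, 6, 5)); after release of (0, 1, 0) the pool is (10, 7, 5)
  run P0 (needs (1, 2, 1), free (10, 7, 5)); after release of (1, 0, 2) the pool is (11, 7, 7)


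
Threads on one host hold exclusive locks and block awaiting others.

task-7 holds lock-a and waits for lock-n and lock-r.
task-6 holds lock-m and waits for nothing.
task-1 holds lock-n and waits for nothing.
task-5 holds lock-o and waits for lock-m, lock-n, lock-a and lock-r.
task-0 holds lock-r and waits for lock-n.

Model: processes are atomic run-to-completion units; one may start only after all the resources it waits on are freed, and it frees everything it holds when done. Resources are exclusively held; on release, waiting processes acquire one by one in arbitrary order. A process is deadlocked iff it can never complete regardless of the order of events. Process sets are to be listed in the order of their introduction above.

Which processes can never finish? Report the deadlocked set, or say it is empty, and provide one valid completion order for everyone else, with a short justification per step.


The deadlocked set is empty.
Key observation: the wait relation is loop-free; peeling off processes with no waits unwinds the whole state.
One completion order for the rest: task-1, task-6, task-0, task-7, task-5.
Verifying each step:
  run task-1 (it waits on nothing); releases lock-n
  run task-6 (it waits on nothing); releases lock-m
  task-0 waits on lock-n — all released -> runs and releases lock-r
  task-7 waits on lock-n and lock-r — all released -> runs and releases lock-a
  task-5 waits on lock-m, lock-n, lock-a and lock-r — all released -> runs and releases lock-o


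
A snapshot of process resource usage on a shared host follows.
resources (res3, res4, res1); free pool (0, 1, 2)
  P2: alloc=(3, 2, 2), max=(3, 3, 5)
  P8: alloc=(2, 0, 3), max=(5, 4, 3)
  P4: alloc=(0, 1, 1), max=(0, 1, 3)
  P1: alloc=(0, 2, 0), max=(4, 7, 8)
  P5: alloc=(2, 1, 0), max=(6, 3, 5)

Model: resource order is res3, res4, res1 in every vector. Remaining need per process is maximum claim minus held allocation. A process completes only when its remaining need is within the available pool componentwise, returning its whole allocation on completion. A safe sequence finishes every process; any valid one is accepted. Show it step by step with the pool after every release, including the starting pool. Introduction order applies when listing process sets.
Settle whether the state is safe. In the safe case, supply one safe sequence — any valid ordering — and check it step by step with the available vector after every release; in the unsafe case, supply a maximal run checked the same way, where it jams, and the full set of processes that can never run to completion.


The state is SAFE; one workable sequence: P4, P2, P8, P5, P1.
Key observation: P4 is the earliest step where a requested resource binds exactly: need (0, 0, 2), pool (0, 1, 2) at its turn.
Walking it through:
  pool = (0, 1, 2)
  P4: need (0, 0, 2) fits (0, 1, 2); releases (0, 1, 1), pool now (0, 2, 3)
  P2: need (0, 1, 3) fits (0, 2, 3); releases (3, 2, 2), pool now (3, 4, 5)
  P8: need (3, 4, 0) fits (3, 4, 5); releases (2, 0, 3), pool now (5, 4, 8)
  P5: need (4, 2, 5) fits (5, 4, 8); releases (2, 1, 0), pool now (7, 5, 8)
  P1: need (4, 5, 8) fits (7, 5, 8); releases (0, 2, 0), pool now (7, 7, 8)


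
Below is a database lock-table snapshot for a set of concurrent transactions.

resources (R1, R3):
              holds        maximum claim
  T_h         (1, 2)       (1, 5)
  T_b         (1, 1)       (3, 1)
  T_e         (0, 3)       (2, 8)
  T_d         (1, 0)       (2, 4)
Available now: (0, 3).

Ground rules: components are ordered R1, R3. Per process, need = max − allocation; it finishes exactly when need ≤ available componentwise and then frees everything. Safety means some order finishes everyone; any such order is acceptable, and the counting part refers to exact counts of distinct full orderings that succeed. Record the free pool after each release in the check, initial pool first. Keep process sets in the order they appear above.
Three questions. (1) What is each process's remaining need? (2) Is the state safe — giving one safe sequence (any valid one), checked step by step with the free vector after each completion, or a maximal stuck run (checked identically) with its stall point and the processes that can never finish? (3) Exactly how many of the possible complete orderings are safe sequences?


(1) Need matrix, components ordered R1, R3:
  T_h: (0, 3)
  T_b: (2, 0)
  T_e: (2, 5)
  T_d: (1, 4)
(2) The state is SAFE; one workable sequence: T_h, T_d, T_e, T_b.
Key observation: T_h marks the first exact bind of the order: its need (0, 3) fits the free (0, 3) with zero slack on a requested resource.
Step-by-step check:
  pool = (0, 3)
  T_h needs (0, 3) <= (0, 3) -> finishes; pool += (1, 2) = (1, 5)
  T_d needs (1, 4) <= (1, 5) -> finishes; pool += (1, 0) = (2, 5)
  T_e needs (2, 5) <= (2, 5) -> finishes; pool += (0, 3) = (2, 8)
  T_b needs (2, 0) <= (2, 8) -> finishes; pool += (1, 1) = (3, 9)
(3) The exact count: 2 of the possible complete orderings are safe sequences.


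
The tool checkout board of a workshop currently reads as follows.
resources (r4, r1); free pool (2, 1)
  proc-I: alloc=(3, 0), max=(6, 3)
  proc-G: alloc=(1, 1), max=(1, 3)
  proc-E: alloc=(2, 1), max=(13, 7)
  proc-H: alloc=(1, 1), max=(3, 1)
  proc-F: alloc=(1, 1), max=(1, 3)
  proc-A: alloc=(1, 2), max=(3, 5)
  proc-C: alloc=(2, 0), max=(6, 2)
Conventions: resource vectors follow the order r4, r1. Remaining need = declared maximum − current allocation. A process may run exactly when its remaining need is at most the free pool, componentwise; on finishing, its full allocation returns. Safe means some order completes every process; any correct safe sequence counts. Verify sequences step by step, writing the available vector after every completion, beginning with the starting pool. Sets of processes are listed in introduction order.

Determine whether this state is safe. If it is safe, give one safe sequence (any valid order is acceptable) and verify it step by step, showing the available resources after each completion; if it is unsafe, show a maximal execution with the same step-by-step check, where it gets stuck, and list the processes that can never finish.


SAFE — a valid safe sequence is proc-H, proc-F, proc-A, proc-G, proc-I, proc-C, proc-E.
Key observation: reading the order forward, proc-H is the first process whose need (2, 0) meets the free pool (2, 1) exactly on a resource it requests.
Verifying each step:
  pool = (2, 1)
  proc-H needs (2, 0) <= (2, 1) -> finishes; pool += (1, 1) = (3, 2)
  proc-F needs (0, 2) <= (3, 2) -> finishes; pool += (1, 1) = (4, 3)
  proc-A needs (2, 3) <= (4, 3) -> finishes; pool += (1, 2) = (5, 5)
  proc-G needs (0, 2) <= (5, 5) -> finishes; pool += (1, 1) = (6, 6)
  proc-I needs (3, 3) <= (6, 6) -> finishes; pool += (3, 0) = (9, 6)
  proc-C needs (4, 2) <= (9, 6) -> finishes; pool += (2, 0) = (11, 6)
  proc-E needs (11, 6) <= (11, 6) -> finishes; pool += (2, 1) = (13, 7)


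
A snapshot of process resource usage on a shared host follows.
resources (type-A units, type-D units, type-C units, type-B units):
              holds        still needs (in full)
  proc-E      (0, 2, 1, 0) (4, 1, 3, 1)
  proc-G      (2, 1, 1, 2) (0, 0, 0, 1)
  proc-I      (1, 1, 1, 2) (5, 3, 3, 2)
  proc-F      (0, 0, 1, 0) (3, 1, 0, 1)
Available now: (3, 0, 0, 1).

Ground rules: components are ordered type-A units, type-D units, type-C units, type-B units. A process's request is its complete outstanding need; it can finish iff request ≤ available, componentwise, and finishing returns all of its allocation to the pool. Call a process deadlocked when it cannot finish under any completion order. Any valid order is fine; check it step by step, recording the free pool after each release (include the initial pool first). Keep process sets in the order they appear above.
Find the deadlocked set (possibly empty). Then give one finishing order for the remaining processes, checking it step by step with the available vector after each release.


Deadlocked set: proc-E and proc-I.
Key observation: proc-G, proc-F can finish, but then (5, 1, 2, 3) is all there is, and the blocked group's type-C units demands exceed it.
One completion order for the rest: proc-G, proc-F. Step-by-step check:
  pool = (3, 0, 0, 1)
  proc-G: need (0, 0, 0, 1) fits (3, 0, 0, 1); releases (2, 1, 1, 2), pool now (5, 1, 1, 3)
  proc-F: need (3, 1, 0, 1) fits (5, 1, 1, 3); releases (0, 0, 1, 0), pool now (5, 1, 2, 3)
None of the blocked processes ever fits:
  proc-E cannot run: need (4, 1, 3, 1) vs free (5, 1, 2, 3) (insufficient type-C units)
  proc-I cannot run: need (5, 3, 3, 2) vs free (5, 1, 2, 3) (insufficient type-D units and type-C units)


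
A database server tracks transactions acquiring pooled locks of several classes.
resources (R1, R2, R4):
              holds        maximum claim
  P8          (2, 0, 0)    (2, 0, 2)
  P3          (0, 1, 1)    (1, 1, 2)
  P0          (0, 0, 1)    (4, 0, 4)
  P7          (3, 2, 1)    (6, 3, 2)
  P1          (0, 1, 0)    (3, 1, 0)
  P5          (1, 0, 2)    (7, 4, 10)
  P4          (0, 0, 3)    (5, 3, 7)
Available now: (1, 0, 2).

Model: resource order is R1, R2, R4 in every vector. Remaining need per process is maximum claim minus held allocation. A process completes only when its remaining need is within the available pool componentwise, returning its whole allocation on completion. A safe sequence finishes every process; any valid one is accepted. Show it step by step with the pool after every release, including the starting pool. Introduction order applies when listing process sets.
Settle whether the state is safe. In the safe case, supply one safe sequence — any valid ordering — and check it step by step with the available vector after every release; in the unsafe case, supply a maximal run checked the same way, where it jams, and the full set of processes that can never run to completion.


SAFE — a valid safe sequence is P8, P3, P7, P0, P4, P1, P5.
Key observation: reading the order forward, P8 is the first process whose need (0, 0, 2) meets the free pool (1, 0, 2) exactly on a resource it requests.
Check, step by step:
  pool = (1, 0, 2)
  run P8 (needs (0, 0, 2), free (1, 0, 2)); after release of (2, 0, 0) the pool is (3, 0, 2)
  run P3 (needs (1, 0, 1), free (3, 0, 2)); after release of (0, 1, 1) the pool is (3, 1, 3)
  run P7 (needs (3, 1, 1), free (3, 1, 3)); after release of (3, 2, 1) the pool is (6, 3, 4)
  run P0 (needs (4, 0, 3), free (6, 3, 4)); after release of (0, 0, 1) the pool is (6, 3, 5)
  run P4 (needs (5, 3, 4), free (6, 3, 5)); after release of (0, 0, 3) the pool is (6, 3, 8)
  run P1 (needs (3, 0, 0), free (6, 3, 8)); after release of (0, 1, 0) the pool is (6, 4, 8)
  run P5 (needs (6, 4, 8), free (6, 4, 8)); after release of (1, 0, 2) the pool is (7, 4, 10)


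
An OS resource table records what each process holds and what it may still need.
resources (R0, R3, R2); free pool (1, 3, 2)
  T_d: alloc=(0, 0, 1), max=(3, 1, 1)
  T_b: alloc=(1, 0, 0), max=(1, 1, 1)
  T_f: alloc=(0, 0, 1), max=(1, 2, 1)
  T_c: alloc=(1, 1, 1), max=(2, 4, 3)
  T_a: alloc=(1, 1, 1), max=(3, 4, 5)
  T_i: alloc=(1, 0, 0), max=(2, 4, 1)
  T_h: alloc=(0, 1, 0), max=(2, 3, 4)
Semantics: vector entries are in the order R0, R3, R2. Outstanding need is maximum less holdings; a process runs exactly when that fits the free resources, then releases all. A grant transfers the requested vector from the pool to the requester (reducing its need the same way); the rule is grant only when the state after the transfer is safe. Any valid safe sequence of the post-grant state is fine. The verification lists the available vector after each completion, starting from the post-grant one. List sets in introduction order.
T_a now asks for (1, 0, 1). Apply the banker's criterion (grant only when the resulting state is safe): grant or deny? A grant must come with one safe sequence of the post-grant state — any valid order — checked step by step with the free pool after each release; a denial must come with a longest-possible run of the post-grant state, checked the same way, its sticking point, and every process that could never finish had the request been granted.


GRANT — the state after the grant stays safe, e.g. via T_b, T_f, T_c, T_a, T_i, T_h, T_d.
Key observation: (0, 3, 1) free after granting still covers T_b first, and each release covers the next.
Verifying the post-grant state step by step:
  pool = (0, 3, 1)
  T_b: need (0, 1, 1) fits (0, 3, 1); releases (1, 0, 0), pool now (1, 3, 1)
  T_f: need (1, 2, 0) fits (1, 3, 1); releases (0, 0, 1), pool now (1, 3, 2)
  T_c: need (1, 3, 2) fits (1, 3, 2); releases (1, 1, 1), pool now (2, 4, 3)
  T_a: need (1, 3, 3) fits (2, 4, 3); releases (2, 1, 2), pool now (4, 5, 5)
  T_i: need (1, 4, 1) fits (4, 5, 5); releases (1, 0, 0), pool now (5, 5, 5)
  T_h: need (2, 2, 4) fits (5, 5, 5); releases (0, 1, 0), pool now (5, 6, 5)
  T_d: need (3, 1, 0) fits (5, 6, 5); releases (0, 0, 1), pool now (5, 6, 6)


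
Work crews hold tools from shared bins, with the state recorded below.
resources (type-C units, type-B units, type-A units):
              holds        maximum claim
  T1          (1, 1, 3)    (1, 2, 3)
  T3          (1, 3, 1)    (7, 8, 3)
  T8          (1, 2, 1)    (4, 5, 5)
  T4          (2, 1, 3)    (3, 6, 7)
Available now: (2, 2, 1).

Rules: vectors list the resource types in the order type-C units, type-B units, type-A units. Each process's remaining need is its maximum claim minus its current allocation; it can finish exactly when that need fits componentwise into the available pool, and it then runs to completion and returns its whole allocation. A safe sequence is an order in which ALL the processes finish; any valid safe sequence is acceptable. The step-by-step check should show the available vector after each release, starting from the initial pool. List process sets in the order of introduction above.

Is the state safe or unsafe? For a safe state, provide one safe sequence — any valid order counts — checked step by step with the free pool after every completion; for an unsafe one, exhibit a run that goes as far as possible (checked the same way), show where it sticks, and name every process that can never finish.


SAFE. One safe sequence: T1, T8, T4, T3.
Key observation: T8 is the earliest step where a requested resource binds exactly: need (3, 3, 4), pool (3, 3, 4) at its turn.
Walking it through:
  pool = (2, 2, 1)
  T1 needs (0, 1, 0) <= (2, 2, 1) -> finishes; pool += (1, 1, 3) = (3, 3, 4)
  T8 needs (3, 3, 4) <= (3, 3, 4) -> finishes; pool += (1, 2, 1) = (4, 5, 5)
  T4 needs (1, 5, 4) <= (4, 5, 5) -> finishes; pool += (2, 1, 3) = (6, 6, 8)
  T3 needs (6, 5, 2) <= (6, 6, 8) -> finishes; pool += (1, 3, 1) = (7, 9, 9)


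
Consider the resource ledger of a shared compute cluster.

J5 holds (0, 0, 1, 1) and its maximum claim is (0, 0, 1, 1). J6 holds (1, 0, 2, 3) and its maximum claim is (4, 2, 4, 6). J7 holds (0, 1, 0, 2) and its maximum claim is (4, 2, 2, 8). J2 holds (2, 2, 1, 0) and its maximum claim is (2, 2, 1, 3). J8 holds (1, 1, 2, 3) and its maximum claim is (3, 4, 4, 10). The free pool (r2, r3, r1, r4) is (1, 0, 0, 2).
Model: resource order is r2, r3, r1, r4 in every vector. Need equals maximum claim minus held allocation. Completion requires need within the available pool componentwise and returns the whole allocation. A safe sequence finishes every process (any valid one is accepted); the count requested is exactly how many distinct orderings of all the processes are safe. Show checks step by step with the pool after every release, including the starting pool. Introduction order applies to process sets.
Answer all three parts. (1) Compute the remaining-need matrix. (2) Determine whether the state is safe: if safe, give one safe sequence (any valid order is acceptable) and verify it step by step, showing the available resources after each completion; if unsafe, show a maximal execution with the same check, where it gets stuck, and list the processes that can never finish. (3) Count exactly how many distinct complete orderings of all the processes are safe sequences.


(1) Need matrix, components ordered r2, r3, r1, r4:
  J5: (0, 0, 0, 0)
  J6: (3, 2, 2, 3)
  J7: (4, 1, 2, 6)
  J2: (0, 0, 0, 3)
  J8: (2, 3, 2, 7)
(2) The state is SAFE; one workable sequence: J5, J2, J6, J7, J8.
Key observation: reading the order forward, J2 is the first process whose need (0, 0, 0, 3) meets the free pool (1, 0, 1, 3) exactly on a resource it requests.
Walking it through:
  pool = (1, 0, 0, 2)
  J5: need (0, 0, 0, 0) fits (1, 0, 0, 2); releases (0, 0, 1, 1), pool now (1, 0, 1, 3)
  J2: need (0, 0, 0, 3) fits (1, 0, 1, 3); releases (2, 2, 1, 0), pool now (3, 2, 2, 3)
  J6: need (3, 2, 2, 3) fits (3, 2, 2, 3); releases (1, 0, 2, 3), pool now (4, 2, 4, 6)
  J7: need (4, 1, 2, 6) fits (4, 2, 4, 6); releases (0, 1, 0, 2), pool now (4, 3, 4, 8)
  J8: need (2, 3, 2, 7) fits (4, 3, 4, 8); releases (1, 1, 2, 3), pool now (5, 4, 6, 11)
(3) The exact count: 1 of the possible complete orderings is a safe sequence.


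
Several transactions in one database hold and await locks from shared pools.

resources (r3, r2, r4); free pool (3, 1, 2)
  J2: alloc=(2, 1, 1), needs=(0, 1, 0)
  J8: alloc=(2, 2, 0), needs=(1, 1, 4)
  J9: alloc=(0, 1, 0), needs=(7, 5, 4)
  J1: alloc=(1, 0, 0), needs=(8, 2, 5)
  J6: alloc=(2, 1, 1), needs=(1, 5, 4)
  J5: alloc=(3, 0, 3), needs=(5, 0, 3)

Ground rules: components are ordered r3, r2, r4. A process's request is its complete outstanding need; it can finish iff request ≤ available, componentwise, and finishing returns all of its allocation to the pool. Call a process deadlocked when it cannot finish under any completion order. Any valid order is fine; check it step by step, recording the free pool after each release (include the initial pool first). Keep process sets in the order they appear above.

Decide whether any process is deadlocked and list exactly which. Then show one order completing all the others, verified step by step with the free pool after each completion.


The deadlocked set is J9 and J6.
Key observation: J2, J5, J8, J1 can finish, but then (11, 4, 6) is all there is, and the blocked group's r2 demands exceed it.
One completion order for the rest: J2, J5, J8, J1. Walking it through:
  pool = (3, 1, 2)
  J2: need (0, 1, 0) fits (3, 1, 2); releases (2, 1, 1), pool now (5, 2, 3)
  J5: need (5, 0, 3) fits (5, 2, 3); releases (3, 0, 3), pool now (8, 2, 6)
  J8: need (1, 1, 4) fits (8, 2, 6); releases (2, 2, 0), pool now (10, 4, 6)
  J1: need (8, 2, 5) fits (10, 4, 6); releases (1, 0, 0), pool now (11, 4, 6)
The stuck group stays short no matter what:
  J9 still needs (7, 5, 4) but only (11, 4, 6) is free — short on r2
  J6 still needs (1, 5, 4) but only (11, 4, 6) is free — short on r2


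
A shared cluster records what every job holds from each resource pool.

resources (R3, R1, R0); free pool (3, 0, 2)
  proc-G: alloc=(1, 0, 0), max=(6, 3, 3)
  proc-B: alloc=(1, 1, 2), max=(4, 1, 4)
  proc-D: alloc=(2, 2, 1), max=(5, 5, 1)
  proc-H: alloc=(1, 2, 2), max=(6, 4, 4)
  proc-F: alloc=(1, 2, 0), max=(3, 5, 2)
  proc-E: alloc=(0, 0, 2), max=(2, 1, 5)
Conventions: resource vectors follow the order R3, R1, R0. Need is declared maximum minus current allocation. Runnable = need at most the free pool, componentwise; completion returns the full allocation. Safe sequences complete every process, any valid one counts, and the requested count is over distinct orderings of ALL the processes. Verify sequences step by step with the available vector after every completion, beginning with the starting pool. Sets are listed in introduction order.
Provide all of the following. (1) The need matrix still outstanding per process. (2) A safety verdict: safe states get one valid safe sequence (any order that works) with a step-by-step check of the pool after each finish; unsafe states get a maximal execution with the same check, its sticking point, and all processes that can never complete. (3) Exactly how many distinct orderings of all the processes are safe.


(1) Remaining need (order R3, R1, R0):
  proc-G: (5, 3, 3)
  proc-B: (3, 0, 2)
  proc-D: (3, 3, 0)
  proc-H: (5, 2, 2)
  proc-F: (2, 3, 2)
  proc-E: (2, 1, 3)
(2) UNSAFE — no complete ordering exists.
Key observation: even finishing proc-B, proc-E leaves just (4, 1, 6) free — too little R1 for any of the remaining processes.
Going as far as possible: proc-B, proc-E; after that, nothing fits. Walking it through:
  pool = (3, 0, 2)
  run proc-B (needs (3, 0, 2), free (3, 0, 2)); after release of (1, 1, 2) the pool is (4, 1, 4)
  run proc-E (needs (2, 1, 3), free (4, 1, 4)); after release of (0, 0, 2) the pool is (4, 1, 6)
  blocked: proc-G wants (5, 3, 3), pool (4, 1, 6) — not enough R3 and R1
  blocked: proc-D wants (3, 3, 0), pool (4, 1, 6) — not enough R1
  blocked: proc-H wants (5, 2, 2), pool (4, 1, 6) — not enough R3 and R1
  blocked: proc-F wants (2, 3, 2), pool (4, 1, 6) — not enough R1
Permanently blocked: proc-G, proc-D, proc-H and proc-F.
(3) Precisely 0 of the possible complete orderings are safe sequences.


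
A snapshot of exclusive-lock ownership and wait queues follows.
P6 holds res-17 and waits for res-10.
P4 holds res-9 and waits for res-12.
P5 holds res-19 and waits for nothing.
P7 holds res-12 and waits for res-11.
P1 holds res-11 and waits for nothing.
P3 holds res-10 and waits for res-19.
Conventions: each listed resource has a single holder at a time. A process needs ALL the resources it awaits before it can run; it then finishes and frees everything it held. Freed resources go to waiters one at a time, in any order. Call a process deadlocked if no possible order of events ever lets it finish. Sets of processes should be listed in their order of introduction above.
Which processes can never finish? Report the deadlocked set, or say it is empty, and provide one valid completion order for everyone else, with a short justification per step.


No process is deadlocked.
Key observation: there is no circular wait here — follow any chain and it reaches a process that is free to run now.
One completion order for the rest: P1, P7, P4, P5, P3, P6.
Step-by-step check:
  P1 waits on nothing -> runs at once and releases res-11
  P7 waits on res-11 — all released -> runs and releases res-12
  P4 waits on res-12 — all released -> runs and releases res-9
  P5 waits on nothing -> runs at once and releases res-19
  P3 waits on res-19 — all released -> runs and releases res-10
  P6 waits on res-10 — all released -> runs and releases res-17


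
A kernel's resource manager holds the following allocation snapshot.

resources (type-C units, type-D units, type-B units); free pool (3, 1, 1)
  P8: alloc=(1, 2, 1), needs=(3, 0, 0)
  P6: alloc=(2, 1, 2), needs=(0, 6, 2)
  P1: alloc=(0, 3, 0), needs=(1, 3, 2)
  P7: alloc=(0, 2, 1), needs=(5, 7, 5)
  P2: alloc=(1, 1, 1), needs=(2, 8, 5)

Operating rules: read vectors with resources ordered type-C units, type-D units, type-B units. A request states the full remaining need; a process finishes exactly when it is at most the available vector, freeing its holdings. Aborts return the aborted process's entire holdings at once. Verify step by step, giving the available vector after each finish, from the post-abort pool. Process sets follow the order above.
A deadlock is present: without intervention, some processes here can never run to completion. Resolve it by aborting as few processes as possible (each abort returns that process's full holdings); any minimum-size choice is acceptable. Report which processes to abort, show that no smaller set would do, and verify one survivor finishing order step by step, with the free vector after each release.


Abort P7.
Key observation: P2 had no path to completion before; after the abort of P7 ((0, 2, 1) returned), step 4 is where it fits.
No smaller set exists: with zero aborts the deadlock remains.
Survivors finish in the order: P8, P1, P6, P2. Check, step by step (pool after the aborts first):
  pool = (3, 3, 2)
  run P8 (needs (3, 0, 0), free (3, 3, 2)); after release of (1, 2, 1) the pool is (4, 5, 3)
  run P1 (needs (1, 3, 2), free (4, 5, 3)); after release of (0, 3, 0) the pool is (4, 8, 3)
  run P6 (needs (0, 6, 2), free (4, 8, 3)); after release of (2, 1, 2) the pool is (6, 9, 5)
  run P2 (needs (2, 8, 5), free (6, 9, 5)); after release of (1, 1, 1) the pool is (7, 10, 6)


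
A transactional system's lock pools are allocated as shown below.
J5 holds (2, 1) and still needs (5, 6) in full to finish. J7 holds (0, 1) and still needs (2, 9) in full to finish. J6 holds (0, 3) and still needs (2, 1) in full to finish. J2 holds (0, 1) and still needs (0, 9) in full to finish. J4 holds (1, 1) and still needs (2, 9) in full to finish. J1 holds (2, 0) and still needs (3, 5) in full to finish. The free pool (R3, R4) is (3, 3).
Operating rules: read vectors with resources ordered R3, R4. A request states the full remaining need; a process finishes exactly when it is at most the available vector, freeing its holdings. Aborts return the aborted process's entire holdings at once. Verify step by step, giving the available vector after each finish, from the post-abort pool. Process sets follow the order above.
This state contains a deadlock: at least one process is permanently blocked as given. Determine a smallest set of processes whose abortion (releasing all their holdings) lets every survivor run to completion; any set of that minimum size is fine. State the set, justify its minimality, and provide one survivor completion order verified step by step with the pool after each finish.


Minimum abort set: J7 and J4.
Key observation: before aborting J7 and J4, J2 was permanently blocked — no order could ever run it; afterwards it completes at step 4.
Why nothing smaller works — every single abort fails: J5 alone leaves J7 blocked (short on R4); J7 alone leaves J2 blocked (short on R4); J6 alone leaves J7 blocked (short on R4); J2 alone leaves J7 blocked (short on R4); J4 alone leaves J7 blocked (short on R4); J1 alone leaves J7 blocked (short on R4).
Survivors finish in the order: J6, J1, J5, J2. Check, step by step (pool after the aborts first):
  pool = (4, 5)
  J6: need (2, 1) fits (4, 5); releases (0, 3), pool now (4, 8)
  J1: need (3, 5) fits (4, 8); releases (2, 0), pool now (6, 8)
  J5: need (5, 6) fits (6, 8); releases (2, 1), pool now (8, 9)
  J2: need (0, 9) fits (8, 9); releases (0, 1), pool now (8, 10)
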